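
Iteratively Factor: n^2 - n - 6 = (n + 2)*(n - 3)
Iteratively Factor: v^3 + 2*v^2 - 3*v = (v)*(v^2 + 2*v - 3) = v*(v - 1)*(v + 3)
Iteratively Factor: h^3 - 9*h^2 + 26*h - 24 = (h - 2)*(h^2 - 7*h + 12) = (h - 4)*(h - 2)*(h - 3)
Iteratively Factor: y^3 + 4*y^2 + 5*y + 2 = (y + 1)*(y^2 + 3*y + 2) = (y + 1)^2*(y + 2)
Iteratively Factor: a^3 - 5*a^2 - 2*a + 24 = (a - 4)*(a^2 - a - 6) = (a - 4)*(a + 2)*(a - 3)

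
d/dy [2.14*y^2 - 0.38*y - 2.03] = 4.28*y - 0.38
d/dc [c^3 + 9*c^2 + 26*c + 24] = 3*c^2 + 18*c + 26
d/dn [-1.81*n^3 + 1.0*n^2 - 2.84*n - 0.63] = -5.43*n^2 + 2.0*n - 2.84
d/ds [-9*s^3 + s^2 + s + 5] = -27*s^2 + 2*s + 1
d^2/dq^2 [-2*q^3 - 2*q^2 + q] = -12*q - 4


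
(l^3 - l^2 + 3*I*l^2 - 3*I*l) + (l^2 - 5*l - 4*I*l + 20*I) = l^3 + 3*I*l^2 - 5*l - 7*I*l + 20*I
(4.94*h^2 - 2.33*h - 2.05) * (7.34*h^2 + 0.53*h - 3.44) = 36.2596*h^4 - 14.484*h^3 - 33.2755*h^2 + 6.9287*h + 7.052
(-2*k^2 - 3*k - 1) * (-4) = 8*k^2 + 12*k + 4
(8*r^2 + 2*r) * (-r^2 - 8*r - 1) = -8*r^4 - 66*r^3 - 24*r^2 - 2*r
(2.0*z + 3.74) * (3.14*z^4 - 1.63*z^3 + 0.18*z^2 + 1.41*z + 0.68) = 6.28*z^5 + 8.4836*z^4 - 5.7362*z^3 + 3.4932*z^2 + 6.6334*z + 2.5432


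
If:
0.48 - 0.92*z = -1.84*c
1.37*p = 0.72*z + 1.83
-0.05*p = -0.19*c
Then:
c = 0.59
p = 2.23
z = 1.69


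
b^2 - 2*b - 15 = (b - 5)*(b + 3)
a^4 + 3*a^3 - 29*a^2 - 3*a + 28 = (a - 4)*(a - 1)*(a + 1)*(a + 7)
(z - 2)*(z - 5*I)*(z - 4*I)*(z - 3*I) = z^4 - 2*z^3 - 12*I*z^3 - 47*z^2 + 24*I*z^2 + 94*z + 60*I*z - 120*I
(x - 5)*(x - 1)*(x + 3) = x^3 - 3*x^2 - 13*x + 15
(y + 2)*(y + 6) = y^2 + 8*y + 12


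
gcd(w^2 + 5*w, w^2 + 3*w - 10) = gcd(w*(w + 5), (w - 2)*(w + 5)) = w + 5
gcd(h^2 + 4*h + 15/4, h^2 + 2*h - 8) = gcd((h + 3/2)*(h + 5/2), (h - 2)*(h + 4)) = 1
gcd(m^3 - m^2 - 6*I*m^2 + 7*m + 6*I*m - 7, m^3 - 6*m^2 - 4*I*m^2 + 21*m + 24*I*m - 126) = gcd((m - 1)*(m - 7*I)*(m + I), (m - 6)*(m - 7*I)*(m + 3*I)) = m - 7*I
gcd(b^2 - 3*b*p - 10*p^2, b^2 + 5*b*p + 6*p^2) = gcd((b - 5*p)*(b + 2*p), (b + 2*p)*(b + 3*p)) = b + 2*p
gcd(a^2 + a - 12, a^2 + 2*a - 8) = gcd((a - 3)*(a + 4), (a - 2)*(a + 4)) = a + 4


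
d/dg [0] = 0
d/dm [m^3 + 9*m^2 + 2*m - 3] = 3*m^2 + 18*m + 2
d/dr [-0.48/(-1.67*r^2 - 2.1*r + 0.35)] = (-1.6032*r - 1.008)/(1.67*r^2 + 2.1*r - 0.35)^2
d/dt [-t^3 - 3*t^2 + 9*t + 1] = -3*t^2 - 6*t + 9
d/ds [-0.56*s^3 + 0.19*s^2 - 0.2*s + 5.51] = -1.68*s^2 + 0.38*s - 0.2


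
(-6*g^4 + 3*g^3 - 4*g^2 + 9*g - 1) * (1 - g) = 6*g^5 - 9*g^4 + 7*g^3 - 13*g^2 + 10*g - 1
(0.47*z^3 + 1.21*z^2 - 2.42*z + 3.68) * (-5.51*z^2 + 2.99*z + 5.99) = -2.5897*z^5 - 5.2618*z^4 + 19.7674*z^3 - 20.2647*z^2 - 3.4926*z + 22.0432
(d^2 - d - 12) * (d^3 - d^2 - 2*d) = d^5 - 2*d^4 - 13*d^3 + 14*d^2 + 24*d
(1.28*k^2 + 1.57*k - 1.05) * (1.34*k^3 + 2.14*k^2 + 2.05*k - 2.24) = 1.7152*k^5 + 4.843*k^4 + 4.5768*k^3 - 1.8957*k^2 - 5.6693*k + 2.352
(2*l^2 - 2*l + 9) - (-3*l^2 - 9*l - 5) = 5*l^2 + 7*l + 14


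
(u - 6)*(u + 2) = u^2 - 4*u - 12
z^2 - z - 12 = (z - 4)*(z + 3)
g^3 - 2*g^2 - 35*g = g*(g - 7)*(g + 5)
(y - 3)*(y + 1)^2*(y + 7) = y^4 + 6*y^3 - 12*y^2 - 38*y - 21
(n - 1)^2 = n^2 - 2*n + 1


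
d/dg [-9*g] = -9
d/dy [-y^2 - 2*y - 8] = -2*y - 2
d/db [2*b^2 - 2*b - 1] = 4*b - 2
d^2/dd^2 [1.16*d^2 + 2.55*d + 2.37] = 2.32000000000000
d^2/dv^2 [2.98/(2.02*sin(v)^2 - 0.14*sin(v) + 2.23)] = (-48.638368*sin(v)^4 + 2.528232*sin(v)^3 + 126.593976*sin(v)^2 - 5.98682*sin(v) - 26.7306)/(2.02*sin(v)^2 - 0.14*sin(v) + 2.23)^3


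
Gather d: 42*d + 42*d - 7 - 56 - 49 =84*d - 112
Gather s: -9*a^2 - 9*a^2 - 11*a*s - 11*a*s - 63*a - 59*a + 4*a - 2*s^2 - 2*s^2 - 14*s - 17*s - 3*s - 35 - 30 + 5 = -18*a^2 - 118*a - 4*s^2 + s*(-22*a - 34) - 60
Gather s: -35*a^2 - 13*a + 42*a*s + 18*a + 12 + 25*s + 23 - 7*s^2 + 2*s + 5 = -35*a^2 + 5*a - 7*s^2 + s*(42*a + 27) + 40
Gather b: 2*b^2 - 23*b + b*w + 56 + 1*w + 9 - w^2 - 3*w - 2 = 2*b^2 + b*(w - 23) - w^2 - 2*w + 63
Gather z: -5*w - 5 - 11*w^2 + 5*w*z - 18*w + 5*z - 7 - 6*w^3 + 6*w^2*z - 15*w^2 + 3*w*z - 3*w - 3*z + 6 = -6*w^3 - 26*w^2 - 26*w + z*(6*w^2 + 8*w + 2) - 6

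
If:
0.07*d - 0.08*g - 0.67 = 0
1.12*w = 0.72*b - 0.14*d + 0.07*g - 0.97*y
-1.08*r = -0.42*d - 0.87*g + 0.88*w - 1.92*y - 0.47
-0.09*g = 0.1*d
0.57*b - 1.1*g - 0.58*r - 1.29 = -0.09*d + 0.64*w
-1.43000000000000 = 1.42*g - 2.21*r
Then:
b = -21.20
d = 4.22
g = -4.69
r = -2.36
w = -10.11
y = -5.01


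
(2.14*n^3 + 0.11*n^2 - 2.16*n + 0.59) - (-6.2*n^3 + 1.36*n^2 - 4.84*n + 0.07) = 8.34*n^3 - 1.25*n^2 + 2.68*n + 0.52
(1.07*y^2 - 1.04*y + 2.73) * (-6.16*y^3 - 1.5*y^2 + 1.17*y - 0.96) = -6.5912*y^5 + 4.8014*y^4 - 14.0049*y^3 - 6.339*y^2 + 4.1925*y - 2.6208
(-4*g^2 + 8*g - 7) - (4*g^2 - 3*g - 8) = -8*g^2 + 11*g + 1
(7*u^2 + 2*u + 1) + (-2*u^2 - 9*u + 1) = 5*u^2 - 7*u + 2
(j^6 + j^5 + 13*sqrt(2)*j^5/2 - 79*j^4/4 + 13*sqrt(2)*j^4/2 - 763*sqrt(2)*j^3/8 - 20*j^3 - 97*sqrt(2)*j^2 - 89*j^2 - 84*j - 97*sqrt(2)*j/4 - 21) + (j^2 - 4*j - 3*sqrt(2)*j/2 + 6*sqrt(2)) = j^6 + j^5 + 13*sqrt(2)*j^5/2 - 79*j^4/4 + 13*sqrt(2)*j^4/2 - 763*sqrt(2)*j^3/8 - 20*j^3 - 97*sqrt(2)*j^2 - 88*j^2 - 88*j - 103*sqrt(2)*j/4 - 21 + 6*sqrt(2)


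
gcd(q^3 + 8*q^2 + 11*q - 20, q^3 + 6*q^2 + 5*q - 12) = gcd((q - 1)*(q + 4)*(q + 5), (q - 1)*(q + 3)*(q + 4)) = q^2 + 3*q - 4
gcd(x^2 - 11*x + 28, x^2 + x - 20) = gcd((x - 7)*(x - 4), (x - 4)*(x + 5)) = x - 4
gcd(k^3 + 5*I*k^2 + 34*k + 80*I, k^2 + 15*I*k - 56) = k + 8*I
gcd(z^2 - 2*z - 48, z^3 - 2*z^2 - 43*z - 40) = z - 8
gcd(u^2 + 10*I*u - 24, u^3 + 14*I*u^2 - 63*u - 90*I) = u + 6*I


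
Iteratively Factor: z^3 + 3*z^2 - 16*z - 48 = (z + 4)*(z^2 - z - 12) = (z + 3)*(z + 4)*(z - 4)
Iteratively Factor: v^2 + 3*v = (v + 3)*(v)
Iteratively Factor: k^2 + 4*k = (k)*(k + 4)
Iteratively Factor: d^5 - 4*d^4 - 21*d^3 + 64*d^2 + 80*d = (d + 4)*(d^4 - 8*d^3 + 11*d^2 + 20*d) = (d + 1)*(d + 4)*(d^3 - 9*d^2 + 20*d) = (d - 5)*(d + 1)*(d + 4)*(d^2 - 4*d) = d*(d - 5)*(d + 1)*(d + 4)*(d - 4)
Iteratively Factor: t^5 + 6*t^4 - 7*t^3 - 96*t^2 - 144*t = (t + 3)*(t^4 + 3*t^3 - 16*t^2 - 48*t) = (t + 3)*(t + 4)*(t^3 - t^2 - 12*t) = t*(t + 3)*(t + 4)*(t^2 - t - 12) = t*(t + 3)^2*(t + 4)*(t - 4)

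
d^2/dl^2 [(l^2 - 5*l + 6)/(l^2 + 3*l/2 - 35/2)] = 8*(-13*l^3 + 141*l^2 - 471*l + 587)/(8*l^6 + 36*l^5 - 366*l^4 - 1233*l^3 + 6405*l^2 + 11025*l - 42875)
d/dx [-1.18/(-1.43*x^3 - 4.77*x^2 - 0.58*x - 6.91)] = (-5.0622*x^2 - 11.2572*x - 0.6844)/(1.43*x^3 + 4.77*x^2 + 0.58*x + 6.91)^2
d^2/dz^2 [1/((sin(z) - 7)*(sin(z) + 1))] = (-83*sin(z) + sin(3*z) - 11*cos(2*z) + 97)/((sin(z) - 7)^3*(sin(z) + 1)^2)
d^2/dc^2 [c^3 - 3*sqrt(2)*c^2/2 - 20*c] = 6*c - 3*sqrt(2)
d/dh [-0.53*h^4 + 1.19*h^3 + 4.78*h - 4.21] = -2.12*h^3 + 3.57*h^2 + 4.78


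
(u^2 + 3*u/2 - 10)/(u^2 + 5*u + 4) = (u - 5/2)/(u + 1)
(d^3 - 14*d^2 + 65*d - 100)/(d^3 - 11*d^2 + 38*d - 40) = (d - 5)/(d - 2)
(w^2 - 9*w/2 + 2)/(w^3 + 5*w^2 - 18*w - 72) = (w - 1/2)/(w^2 + 9*w + 18)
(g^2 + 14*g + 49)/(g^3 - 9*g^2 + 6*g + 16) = (g^2 + 14*g + 49)/(g^3 - 9*g^2 + 6*g + 16)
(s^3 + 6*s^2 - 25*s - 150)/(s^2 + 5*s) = s + 1 - 30/s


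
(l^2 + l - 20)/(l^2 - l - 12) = (l + 5)/(l + 3)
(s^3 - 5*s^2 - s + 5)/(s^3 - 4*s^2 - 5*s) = (s - 1)/s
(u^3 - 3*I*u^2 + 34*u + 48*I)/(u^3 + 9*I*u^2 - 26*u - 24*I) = (u - 8*I)/(u + 4*I)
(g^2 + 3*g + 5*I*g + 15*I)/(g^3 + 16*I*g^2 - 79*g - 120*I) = (g + 3)/(g^2 + 11*I*g - 24)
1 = 1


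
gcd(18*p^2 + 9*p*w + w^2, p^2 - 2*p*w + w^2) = 1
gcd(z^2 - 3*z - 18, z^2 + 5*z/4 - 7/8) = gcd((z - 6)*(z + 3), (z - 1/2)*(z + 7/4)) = 1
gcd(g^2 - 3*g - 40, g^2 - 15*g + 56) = g - 8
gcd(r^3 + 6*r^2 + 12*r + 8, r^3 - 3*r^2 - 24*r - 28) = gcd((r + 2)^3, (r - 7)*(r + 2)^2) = r^2 + 4*r + 4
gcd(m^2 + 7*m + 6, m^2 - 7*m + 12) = 1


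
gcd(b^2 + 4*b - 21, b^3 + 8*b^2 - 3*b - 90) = b - 3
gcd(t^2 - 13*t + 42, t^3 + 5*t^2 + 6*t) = 1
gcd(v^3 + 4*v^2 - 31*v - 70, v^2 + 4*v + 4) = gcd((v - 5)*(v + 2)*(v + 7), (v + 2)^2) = v + 2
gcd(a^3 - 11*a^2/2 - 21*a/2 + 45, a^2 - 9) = a + 3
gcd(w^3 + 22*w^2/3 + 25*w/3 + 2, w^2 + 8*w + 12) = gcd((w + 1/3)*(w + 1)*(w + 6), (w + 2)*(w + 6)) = w + 6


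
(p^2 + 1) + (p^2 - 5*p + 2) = 2*p^2 - 5*p + 3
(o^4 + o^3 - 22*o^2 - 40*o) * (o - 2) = o^5 - o^4 - 24*o^3 + 4*o^2 + 80*o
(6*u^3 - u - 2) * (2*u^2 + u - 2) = 12*u^5 + 6*u^4 - 14*u^3 - 5*u^2 + 4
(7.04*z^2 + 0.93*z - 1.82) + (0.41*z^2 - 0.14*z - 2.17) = 7.45*z^2 + 0.79*z - 3.99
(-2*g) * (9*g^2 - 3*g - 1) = -18*g^3 + 6*g^2 + 2*g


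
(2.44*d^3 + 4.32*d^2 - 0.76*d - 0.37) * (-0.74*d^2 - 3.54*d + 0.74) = -1.8056*d^5 - 11.8344*d^4 - 12.9248*d^3 + 6.161*d^2 + 0.7474*d - 0.2738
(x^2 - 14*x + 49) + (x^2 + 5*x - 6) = 2*x^2 - 9*x + 43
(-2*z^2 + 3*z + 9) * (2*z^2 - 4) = -4*z^4 + 6*z^3 + 26*z^2 - 12*z - 36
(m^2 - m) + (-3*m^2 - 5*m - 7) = -2*m^2 - 6*m - 7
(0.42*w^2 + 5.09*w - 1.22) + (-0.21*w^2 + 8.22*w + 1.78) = 0.21*w^2 + 13.31*w + 0.56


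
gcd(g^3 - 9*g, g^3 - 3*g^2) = g^2 - 3*g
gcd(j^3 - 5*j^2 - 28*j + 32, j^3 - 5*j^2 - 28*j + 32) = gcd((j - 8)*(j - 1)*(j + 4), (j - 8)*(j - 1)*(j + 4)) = j^3 - 5*j^2 - 28*j + 32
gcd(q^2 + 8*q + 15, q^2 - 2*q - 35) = q + 5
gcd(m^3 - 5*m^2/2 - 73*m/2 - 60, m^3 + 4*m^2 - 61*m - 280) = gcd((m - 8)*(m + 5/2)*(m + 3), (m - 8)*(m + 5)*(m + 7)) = m - 8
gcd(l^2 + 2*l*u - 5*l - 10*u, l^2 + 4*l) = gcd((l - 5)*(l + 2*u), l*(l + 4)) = 1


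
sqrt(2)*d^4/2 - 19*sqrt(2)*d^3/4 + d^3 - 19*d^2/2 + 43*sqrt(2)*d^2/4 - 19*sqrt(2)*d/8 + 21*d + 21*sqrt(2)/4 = (d - 6)*(d - 7/2)*(d + sqrt(2)/2)*(sqrt(2)*d/2 + 1/2)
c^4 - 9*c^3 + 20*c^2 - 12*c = c*(c - 6)*(c - 2)*(c - 1)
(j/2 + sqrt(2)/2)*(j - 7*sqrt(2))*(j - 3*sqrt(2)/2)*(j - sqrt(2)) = j^4/2 - 17*sqrt(2)*j^3/4 + 19*j^2/2 + 17*sqrt(2)*j/2 - 21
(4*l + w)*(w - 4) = 4*l*w - 16*l + w^2 - 4*w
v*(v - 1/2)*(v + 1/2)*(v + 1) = v^4 + v^3 - v^2/4 - v/4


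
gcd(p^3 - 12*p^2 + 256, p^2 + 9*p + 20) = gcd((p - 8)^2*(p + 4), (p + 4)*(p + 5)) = p + 4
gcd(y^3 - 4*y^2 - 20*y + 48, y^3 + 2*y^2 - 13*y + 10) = y - 2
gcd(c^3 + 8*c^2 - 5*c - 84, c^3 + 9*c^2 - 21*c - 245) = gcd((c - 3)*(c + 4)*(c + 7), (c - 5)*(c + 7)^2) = c + 7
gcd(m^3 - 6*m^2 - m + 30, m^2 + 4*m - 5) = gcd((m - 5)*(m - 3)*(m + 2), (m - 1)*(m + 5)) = 1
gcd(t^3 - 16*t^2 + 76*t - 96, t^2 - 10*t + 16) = t^2 - 10*t + 16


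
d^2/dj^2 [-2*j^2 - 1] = -4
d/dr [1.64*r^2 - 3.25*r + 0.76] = 3.28*r - 3.25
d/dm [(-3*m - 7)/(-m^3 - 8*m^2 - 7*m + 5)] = (3*m^3 + 24*m^2 + 21*m - (3*m + 7)*(3*m^2 + 16*m + 7) - 15)/(m^3 + 8*m^2 + 7*m - 5)^2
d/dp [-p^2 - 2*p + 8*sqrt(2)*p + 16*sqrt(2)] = -2*p - 2 + 8*sqrt(2)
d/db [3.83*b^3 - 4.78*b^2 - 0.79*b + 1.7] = 11.49*b^2 - 9.56*b - 0.79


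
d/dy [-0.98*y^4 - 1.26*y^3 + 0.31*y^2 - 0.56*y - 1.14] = -3.92*y^3 - 3.78*y^2 + 0.62*y - 0.56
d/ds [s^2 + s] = 2*s + 1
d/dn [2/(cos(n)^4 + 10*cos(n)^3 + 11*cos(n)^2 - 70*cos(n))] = 4*(2*cos(n)^3 + 15*cos(n)^2 + 11*cos(n) - 35)*sin(n)/((cos(n)^3 + 10*cos(n)^2 + 11*cos(n) - 70)^2*cos(n)^2)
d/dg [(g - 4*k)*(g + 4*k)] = 2*g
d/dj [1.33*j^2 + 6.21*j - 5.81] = 2.66*j + 6.21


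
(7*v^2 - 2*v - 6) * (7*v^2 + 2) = 49*v^4 - 14*v^3 - 28*v^2 - 4*v - 12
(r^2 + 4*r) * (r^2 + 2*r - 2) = r^4 + 6*r^3 + 6*r^2 - 8*r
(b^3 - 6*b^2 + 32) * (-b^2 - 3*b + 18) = -b^5 + 3*b^4 + 36*b^3 - 140*b^2 - 96*b + 576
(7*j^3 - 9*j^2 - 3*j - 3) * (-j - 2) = -7*j^4 - 5*j^3 + 21*j^2 + 9*j + 6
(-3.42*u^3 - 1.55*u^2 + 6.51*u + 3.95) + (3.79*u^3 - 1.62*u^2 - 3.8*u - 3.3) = 0.37*u^3 - 3.17*u^2 + 2.71*u + 0.65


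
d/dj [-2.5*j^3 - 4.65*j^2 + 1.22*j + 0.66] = -7.5*j^2 - 9.3*j + 1.22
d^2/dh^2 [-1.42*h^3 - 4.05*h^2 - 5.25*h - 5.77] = -8.52*h - 8.1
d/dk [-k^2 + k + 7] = 1 - 2*k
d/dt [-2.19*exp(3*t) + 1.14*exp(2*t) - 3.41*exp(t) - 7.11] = (-6.57*exp(2*t) + 2.28*exp(t) - 3.41)*exp(t)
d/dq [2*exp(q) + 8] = 2*exp(q)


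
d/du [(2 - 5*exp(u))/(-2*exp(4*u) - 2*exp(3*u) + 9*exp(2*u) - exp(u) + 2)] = (-(5*exp(u) - 2)*(8*exp(3*u) + 6*exp(2*u) - 18*exp(u) + 1) + 10*exp(4*u) + 10*exp(3*u) - 45*exp(2*u) + 5*exp(u) - 10)*exp(u)/(2*exp(4*u) + 2*exp(3*u) - 9*exp(2*u) + exp(u) - 2)^2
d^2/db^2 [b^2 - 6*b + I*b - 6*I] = 2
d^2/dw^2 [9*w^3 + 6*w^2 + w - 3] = 54*w + 12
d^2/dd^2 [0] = 0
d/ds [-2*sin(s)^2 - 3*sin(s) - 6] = -(4*sin(s) + 3)*cos(s)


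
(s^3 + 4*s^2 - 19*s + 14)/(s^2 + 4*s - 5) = (s^2 + 5*s - 14)/(s + 5)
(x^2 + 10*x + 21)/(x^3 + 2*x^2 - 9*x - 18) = (x + 7)/(x^2 - x - 6)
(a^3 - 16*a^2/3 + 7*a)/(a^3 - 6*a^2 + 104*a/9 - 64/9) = 3*a*(3*a^2 - 16*a + 21)/(9*a^3 - 54*a^2 + 104*a - 64)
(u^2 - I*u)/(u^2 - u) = (u - I)/(u - 1)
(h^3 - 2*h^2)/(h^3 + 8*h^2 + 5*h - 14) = h^2*(h - 2)/(h^3 + 8*h^2 + 5*h - 14)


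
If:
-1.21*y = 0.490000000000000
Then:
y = -0.40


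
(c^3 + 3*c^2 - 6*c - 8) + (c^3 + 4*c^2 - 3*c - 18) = 2*c^3 + 7*c^2 - 9*c - 26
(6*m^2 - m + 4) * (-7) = -42*m^2 + 7*m - 28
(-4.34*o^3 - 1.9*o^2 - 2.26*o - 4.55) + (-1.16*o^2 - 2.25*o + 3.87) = -4.34*o^3 - 3.06*o^2 - 4.51*o - 0.68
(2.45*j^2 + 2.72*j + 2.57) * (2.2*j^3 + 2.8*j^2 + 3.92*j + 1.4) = 5.39*j^5 + 12.844*j^4 + 22.874*j^3 + 21.2884*j^2 + 13.8824*j + 3.598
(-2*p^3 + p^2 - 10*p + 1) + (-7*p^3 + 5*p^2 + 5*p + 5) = -9*p^3 + 6*p^2 - 5*p + 6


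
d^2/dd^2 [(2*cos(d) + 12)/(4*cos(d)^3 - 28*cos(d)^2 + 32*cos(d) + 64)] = (-(1 - cos(2*d))^2 - 767*cos(d)/4 + 24*cos(2*d) - 61*cos(3*d)/4 + 144)/(2*(cos(d) - 4)^4*(cos(d) + 1)^2)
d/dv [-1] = 0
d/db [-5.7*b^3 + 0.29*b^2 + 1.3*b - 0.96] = -17.1*b^2 + 0.58*b + 1.3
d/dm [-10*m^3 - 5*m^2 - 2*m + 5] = -30*m^2 - 10*m - 2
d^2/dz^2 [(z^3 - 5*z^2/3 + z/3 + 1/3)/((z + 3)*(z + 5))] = 8*(47*z^3 + 327*z^2 + 501*z - 299)/(3*(z^6 + 24*z^5 + 237*z^4 + 1232*z^3 + 3555*z^2 + 5400*z + 3375))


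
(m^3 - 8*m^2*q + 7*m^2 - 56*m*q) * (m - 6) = m^4 - 8*m^3*q + m^3 - 8*m^2*q - 42*m^2 + 336*m*q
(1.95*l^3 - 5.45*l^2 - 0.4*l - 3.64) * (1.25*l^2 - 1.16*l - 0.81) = 2.4375*l^5 - 9.0745*l^4 + 4.2425*l^3 + 0.3285*l^2 + 4.5464*l + 2.9484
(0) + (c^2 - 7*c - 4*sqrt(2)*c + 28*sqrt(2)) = c^2 - 7*c - 4*sqrt(2)*c + 28*sqrt(2)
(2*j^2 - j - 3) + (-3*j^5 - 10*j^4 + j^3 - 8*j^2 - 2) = -3*j^5 - 10*j^4 + j^3 - 6*j^2 - j - 5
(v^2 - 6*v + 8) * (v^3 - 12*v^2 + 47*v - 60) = v^5 - 18*v^4 + 127*v^3 - 438*v^2 + 736*v - 480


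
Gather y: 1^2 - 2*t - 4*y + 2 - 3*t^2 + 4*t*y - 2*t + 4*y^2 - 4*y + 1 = -3*t^2 - 4*t + 4*y^2 + y*(4*t - 8) + 4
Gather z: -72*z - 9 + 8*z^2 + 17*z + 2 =8*z^2 - 55*z - 7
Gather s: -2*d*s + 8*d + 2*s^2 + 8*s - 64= 8*d + 2*s^2 + s*(8 - 2*d) - 64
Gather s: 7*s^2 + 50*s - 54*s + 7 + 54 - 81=7*s^2 - 4*s - 20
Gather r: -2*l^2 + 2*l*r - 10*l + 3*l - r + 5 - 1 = -2*l^2 - 7*l + r*(2*l - 1) + 4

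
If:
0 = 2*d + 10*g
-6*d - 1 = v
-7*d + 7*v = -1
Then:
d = -6/49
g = 6/245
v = -13/49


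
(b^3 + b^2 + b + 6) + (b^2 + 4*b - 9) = b^3 + 2*b^2 + 5*b - 3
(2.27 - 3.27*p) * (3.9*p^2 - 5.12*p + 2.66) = -12.753*p^3 + 25.5954*p^2 - 20.3206*p + 6.0382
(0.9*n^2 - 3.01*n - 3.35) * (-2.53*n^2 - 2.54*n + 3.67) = -2.277*n^4 + 5.3293*n^3 + 19.4239*n^2 - 2.5377*n - 12.2945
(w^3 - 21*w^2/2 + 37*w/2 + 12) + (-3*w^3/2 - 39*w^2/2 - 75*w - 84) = -w^3/2 - 30*w^2 - 113*w/2 - 72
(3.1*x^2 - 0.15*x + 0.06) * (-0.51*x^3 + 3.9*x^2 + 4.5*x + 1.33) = -1.581*x^5 + 12.1665*x^4 + 13.3344*x^3 + 3.682*x^2 + 0.0705*x + 0.0798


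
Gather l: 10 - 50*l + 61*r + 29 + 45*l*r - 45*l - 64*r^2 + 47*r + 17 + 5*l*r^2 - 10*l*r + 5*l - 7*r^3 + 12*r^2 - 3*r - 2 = l*(5*r^2 + 35*r - 90) - 7*r^3 - 52*r^2 + 105*r + 54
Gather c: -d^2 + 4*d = -d^2 + 4*d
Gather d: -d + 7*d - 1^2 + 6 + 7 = 6*d + 12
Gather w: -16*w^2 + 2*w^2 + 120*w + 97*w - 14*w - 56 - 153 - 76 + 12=-14*w^2 + 203*w - 273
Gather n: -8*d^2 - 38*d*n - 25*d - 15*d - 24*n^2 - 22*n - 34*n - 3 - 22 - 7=-8*d^2 - 40*d - 24*n^2 + n*(-38*d - 56) - 32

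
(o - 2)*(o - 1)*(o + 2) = o^3 - o^2 - 4*o + 4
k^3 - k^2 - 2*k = k*(k - 2)*(k + 1)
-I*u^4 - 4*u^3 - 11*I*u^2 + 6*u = u*(u - 6*I)*(u + I)*(-I*u + 1)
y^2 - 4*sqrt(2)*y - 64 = (y - 8*sqrt(2))*(y + 4*sqrt(2))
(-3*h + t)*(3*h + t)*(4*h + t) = -36*h^3 - 9*h^2*t + 4*h*t^2 + t^3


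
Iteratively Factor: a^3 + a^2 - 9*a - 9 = (a + 1)*(a^2 - 9) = (a - 3)*(a + 1)*(a + 3)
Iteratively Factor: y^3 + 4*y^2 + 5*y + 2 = (y + 1)*(y^2 + 3*y + 2) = (y + 1)*(y + 2)*(y + 1)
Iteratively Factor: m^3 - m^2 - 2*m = (m + 1)*(m^2 - 2*m) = (m - 2)*(m + 1)*(m)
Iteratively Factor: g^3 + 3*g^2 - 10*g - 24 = (g - 3)*(g^2 + 6*g + 8) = (g - 3)*(g + 2)*(g + 4)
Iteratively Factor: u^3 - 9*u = (u - 3)*(u^2 + 3*u) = (u - 3)*(u + 3)*(u)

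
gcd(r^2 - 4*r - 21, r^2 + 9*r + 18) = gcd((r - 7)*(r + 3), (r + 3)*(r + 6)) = r + 3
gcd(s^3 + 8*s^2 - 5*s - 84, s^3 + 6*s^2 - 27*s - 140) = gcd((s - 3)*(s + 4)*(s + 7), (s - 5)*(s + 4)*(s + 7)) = s^2 + 11*s + 28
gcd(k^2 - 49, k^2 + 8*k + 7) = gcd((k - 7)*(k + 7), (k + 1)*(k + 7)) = k + 7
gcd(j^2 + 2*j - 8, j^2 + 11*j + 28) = j + 4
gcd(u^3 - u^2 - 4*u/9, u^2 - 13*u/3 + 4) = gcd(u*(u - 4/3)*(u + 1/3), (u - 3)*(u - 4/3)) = u - 4/3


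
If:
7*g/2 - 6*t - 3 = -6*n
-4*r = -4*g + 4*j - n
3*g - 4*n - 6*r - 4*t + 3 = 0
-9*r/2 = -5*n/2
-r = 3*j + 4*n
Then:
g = -1965/3934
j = -1230/1967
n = 810/1967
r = 450/1967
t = -5973/15736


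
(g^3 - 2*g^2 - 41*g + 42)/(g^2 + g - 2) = (g^2 - g - 42)/(g + 2)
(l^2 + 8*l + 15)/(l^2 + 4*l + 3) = (l + 5)/(l + 1)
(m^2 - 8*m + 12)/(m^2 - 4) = (m - 6)/(m + 2)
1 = 1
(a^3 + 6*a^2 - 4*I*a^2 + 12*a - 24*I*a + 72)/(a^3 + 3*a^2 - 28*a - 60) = (a^2 - 4*I*a + 12)/(a^2 - 3*a - 10)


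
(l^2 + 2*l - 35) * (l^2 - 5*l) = l^4 - 3*l^3 - 45*l^2 + 175*l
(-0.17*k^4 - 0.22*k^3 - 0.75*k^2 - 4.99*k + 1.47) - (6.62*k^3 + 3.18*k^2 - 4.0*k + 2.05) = -0.17*k^4 - 6.84*k^3 - 3.93*k^2 - 0.99*k - 0.58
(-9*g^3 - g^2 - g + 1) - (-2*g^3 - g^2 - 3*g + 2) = -7*g^3 + 2*g - 1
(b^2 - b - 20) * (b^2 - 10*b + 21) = b^4 - 11*b^3 + 11*b^2 + 179*b - 420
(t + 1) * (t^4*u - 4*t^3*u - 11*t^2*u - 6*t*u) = t^5*u - 3*t^4*u - 15*t^3*u - 17*t^2*u - 6*t*u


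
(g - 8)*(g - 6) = g^2 - 14*g + 48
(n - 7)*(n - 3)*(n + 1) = n^3 - 9*n^2 + 11*n + 21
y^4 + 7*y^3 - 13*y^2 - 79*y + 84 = (y - 3)*(y - 1)*(y + 4)*(y + 7)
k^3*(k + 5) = k^4 + 5*k^3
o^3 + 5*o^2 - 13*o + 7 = (o - 1)^2*(o + 7)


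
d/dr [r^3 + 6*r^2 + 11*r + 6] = 3*r^2 + 12*r + 11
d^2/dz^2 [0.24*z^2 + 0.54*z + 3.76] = 0.480000000000000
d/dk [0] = 0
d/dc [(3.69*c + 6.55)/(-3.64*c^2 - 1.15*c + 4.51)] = (13.4316*c^2 + 47.684*c + 24.1744)/(13.2496*c^4 + 8.372*c^3 - 31.5103*c^2 - 10.373*c + 20.3401)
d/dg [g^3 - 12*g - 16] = 3*g^2 - 12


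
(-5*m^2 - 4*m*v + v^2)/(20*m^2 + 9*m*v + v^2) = (-5*m^2 - 4*m*v + v^2)/(20*m^2 + 9*m*v + v^2)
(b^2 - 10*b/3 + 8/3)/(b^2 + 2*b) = (3*b^2 - 10*b + 8)/(3*b*(b + 2))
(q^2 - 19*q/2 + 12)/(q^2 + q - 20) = (q^2 - 19*q/2 + 12)/(q^2 + q - 20)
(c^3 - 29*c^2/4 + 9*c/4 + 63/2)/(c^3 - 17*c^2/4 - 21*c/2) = (c - 3)/c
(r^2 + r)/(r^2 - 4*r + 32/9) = 9*r*(r + 1)/(9*r^2 - 36*r + 32)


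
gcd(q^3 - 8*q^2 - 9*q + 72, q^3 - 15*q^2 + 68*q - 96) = q^2 - 11*q + 24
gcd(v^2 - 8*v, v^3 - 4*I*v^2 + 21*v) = v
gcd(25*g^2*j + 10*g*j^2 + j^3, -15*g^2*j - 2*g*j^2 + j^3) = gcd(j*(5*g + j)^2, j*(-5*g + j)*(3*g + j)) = j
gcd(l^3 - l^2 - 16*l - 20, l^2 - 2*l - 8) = l + 2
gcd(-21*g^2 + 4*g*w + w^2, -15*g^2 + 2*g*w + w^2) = -3*g + w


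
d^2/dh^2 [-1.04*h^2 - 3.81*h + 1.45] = -2.08000000000000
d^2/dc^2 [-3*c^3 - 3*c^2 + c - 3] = -18*c - 6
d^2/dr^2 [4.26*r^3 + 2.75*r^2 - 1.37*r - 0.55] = 25.56*r + 5.5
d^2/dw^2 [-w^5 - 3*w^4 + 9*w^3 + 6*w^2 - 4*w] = -20*w^3 - 36*w^2 + 54*w + 12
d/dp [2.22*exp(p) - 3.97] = 2.22*exp(p)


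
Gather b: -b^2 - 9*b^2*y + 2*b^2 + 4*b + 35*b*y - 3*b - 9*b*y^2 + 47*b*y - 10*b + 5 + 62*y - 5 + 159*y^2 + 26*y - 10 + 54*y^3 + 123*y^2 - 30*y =b^2*(1 - 9*y) + b*(-9*y^2 + 82*y - 9) + 54*y^3 + 282*y^2 + 58*y - 10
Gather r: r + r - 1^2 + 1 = 2*r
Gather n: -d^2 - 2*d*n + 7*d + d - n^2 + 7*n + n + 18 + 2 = -d^2 + 8*d - n^2 + n*(8 - 2*d) + 20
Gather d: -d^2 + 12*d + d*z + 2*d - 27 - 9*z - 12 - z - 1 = -d^2 + d*(z + 14) - 10*z - 40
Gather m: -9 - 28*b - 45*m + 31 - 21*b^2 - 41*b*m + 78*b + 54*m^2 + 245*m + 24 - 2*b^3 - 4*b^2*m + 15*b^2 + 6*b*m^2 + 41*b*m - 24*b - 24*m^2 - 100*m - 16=-2*b^3 - 6*b^2 + 26*b + m^2*(6*b + 30) + m*(100 - 4*b^2) + 30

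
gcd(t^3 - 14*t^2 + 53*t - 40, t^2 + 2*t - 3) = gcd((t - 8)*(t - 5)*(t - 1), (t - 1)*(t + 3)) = t - 1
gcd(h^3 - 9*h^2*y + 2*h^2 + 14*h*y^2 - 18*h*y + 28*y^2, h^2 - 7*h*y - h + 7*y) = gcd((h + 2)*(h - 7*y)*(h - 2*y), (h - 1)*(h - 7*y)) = -h + 7*y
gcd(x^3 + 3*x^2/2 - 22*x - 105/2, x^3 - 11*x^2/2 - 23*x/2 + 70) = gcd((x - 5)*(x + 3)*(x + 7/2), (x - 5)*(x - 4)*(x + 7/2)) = x^2 - 3*x/2 - 35/2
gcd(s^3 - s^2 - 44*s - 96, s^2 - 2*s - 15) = s + 3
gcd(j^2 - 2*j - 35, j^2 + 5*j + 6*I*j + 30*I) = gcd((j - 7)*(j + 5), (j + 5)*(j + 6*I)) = j + 5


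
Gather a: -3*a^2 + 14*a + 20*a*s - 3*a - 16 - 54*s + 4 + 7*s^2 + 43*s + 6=-3*a^2 + a*(20*s + 11) + 7*s^2 - 11*s - 6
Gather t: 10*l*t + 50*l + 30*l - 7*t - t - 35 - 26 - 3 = 80*l + t*(10*l - 8) - 64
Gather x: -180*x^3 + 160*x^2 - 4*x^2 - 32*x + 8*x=-180*x^3 + 156*x^2 - 24*x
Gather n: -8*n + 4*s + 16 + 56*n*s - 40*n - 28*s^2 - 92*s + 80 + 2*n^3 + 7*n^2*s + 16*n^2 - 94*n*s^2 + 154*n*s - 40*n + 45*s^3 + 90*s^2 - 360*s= 2*n^3 + n^2*(7*s + 16) + n*(-94*s^2 + 210*s - 88) + 45*s^3 + 62*s^2 - 448*s + 96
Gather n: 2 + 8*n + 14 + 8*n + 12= 16*n + 28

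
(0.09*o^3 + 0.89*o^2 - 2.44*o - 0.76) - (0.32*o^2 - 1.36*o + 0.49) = 0.09*o^3 + 0.57*o^2 - 1.08*o - 1.25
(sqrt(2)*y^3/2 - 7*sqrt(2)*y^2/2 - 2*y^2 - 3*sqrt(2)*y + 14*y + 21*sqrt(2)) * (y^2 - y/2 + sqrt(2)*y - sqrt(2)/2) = sqrt(2)*y^5/2 - 15*sqrt(2)*y^4/4 - y^4 - 13*sqrt(2)*y^3/4 + 15*y^3/2 - 19*y^2/2 + 75*sqrt(2)*y^2/2 - 35*sqrt(2)*y/2 + 45*y - 21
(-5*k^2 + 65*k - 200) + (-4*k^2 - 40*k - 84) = -9*k^2 + 25*k - 284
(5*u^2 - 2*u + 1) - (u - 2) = 5*u^2 - 3*u + 3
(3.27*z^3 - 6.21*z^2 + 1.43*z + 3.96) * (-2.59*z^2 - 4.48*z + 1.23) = -8.4693*z^5 + 1.4343*z^4 + 28.1392*z^3 - 24.3011*z^2 - 15.9819*z + 4.8708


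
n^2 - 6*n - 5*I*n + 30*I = (n - 6)*(n - 5*I)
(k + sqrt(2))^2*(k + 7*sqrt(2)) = k^3 + 9*sqrt(2)*k^2 + 30*k + 14*sqrt(2)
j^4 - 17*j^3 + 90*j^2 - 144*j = j*(j - 8)*(j - 6)*(j - 3)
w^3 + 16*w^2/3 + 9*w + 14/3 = (w + 1)*(w + 2)*(w + 7/3)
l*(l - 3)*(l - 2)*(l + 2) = l^4 - 3*l^3 - 4*l^2 + 12*l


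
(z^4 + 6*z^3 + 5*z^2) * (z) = z^5 + 6*z^4 + 5*z^3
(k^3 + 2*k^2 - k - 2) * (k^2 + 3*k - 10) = k^5 + 5*k^4 - 5*k^3 - 25*k^2 + 4*k + 20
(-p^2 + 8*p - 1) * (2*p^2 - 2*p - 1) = -2*p^4 + 18*p^3 - 17*p^2 - 6*p + 1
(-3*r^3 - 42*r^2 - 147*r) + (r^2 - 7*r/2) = -3*r^3 - 41*r^2 - 301*r/2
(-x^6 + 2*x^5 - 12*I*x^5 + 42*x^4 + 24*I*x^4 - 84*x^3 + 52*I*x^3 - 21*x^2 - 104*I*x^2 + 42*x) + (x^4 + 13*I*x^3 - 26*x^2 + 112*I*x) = -x^6 + 2*x^5 - 12*I*x^5 + 43*x^4 + 24*I*x^4 - 84*x^3 + 65*I*x^3 - 47*x^2 - 104*I*x^2 + 42*x + 112*I*x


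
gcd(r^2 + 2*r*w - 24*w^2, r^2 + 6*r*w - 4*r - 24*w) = r + 6*w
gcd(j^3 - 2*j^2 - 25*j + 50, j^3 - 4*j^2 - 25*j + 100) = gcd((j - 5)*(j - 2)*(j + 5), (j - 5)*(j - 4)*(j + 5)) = j^2 - 25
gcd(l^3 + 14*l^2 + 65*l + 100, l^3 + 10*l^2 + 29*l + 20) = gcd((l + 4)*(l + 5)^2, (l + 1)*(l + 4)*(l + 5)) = l^2 + 9*l + 20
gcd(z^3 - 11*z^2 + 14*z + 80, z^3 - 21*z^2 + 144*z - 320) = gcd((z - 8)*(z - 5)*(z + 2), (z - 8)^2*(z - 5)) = z^2 - 13*z + 40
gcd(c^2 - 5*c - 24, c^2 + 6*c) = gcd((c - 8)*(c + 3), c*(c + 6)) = 1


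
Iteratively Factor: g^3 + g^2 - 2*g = (g + 2)*(g^2 - g) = (g - 1)*(g + 2)*(g)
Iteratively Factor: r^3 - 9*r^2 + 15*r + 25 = (r - 5)*(r^2 - 4*r - 5) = (r - 5)*(r + 1)*(r - 5)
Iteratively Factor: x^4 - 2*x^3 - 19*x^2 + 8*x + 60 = (x + 2)*(x^3 - 4*x^2 - 11*x + 30) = (x + 2)*(x + 3)*(x^2 - 7*x + 10) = (x - 2)*(x + 2)*(x + 3)*(x - 5)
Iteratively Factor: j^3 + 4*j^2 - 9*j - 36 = (j + 4)*(j^2 - 9) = (j - 3)*(j + 4)*(j + 3)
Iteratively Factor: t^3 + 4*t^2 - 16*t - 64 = (t - 4)*(t^2 + 8*t + 16) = (t - 4)*(t + 4)*(t + 4)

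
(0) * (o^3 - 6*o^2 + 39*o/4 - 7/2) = 0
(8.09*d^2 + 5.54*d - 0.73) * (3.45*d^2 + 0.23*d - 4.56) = 27.9105*d^4 + 20.9737*d^3 - 38.1347*d^2 - 25.4303*d + 3.3288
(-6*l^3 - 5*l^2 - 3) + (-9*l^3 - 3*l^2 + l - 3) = -15*l^3 - 8*l^2 + l - 6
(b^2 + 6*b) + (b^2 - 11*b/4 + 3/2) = 2*b^2 + 13*b/4 + 3/2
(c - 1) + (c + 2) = 2*c + 1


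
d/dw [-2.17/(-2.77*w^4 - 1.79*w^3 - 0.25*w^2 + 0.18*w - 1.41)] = (-24.0436*w^3 - 11.6529*w^2 - 1.085*w + 0.3906)/(2.77*w^4 + 1.79*w^3 + 0.25*w^2 - 0.18*w + 1.41)^2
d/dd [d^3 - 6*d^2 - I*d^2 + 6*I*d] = 3*d^2 - 12*d - 2*I*d + 6*I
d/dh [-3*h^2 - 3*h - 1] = -6*h - 3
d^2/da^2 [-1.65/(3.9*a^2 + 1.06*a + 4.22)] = (50.193*a^2 + 13.6422*a - 1.65*(7.8*a + 1.06)*(15.6*a + 2.12) + 54.3114)/(3.9*a^2 + 1.06*a + 4.22)^3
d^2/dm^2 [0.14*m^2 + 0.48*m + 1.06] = 0.280000000000000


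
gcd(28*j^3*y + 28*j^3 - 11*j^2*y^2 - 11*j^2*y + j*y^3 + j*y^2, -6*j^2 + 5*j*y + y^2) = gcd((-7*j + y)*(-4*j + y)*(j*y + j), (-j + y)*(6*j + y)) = 1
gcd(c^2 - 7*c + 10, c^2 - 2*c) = c - 2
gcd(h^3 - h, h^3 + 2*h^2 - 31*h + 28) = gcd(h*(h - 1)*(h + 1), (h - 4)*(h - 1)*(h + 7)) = h - 1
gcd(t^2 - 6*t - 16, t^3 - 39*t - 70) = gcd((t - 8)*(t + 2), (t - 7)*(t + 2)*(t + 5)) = t + 2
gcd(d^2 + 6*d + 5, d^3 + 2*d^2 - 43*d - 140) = d + 5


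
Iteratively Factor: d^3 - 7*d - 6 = (d - 3)*(d^2 + 3*d + 2) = (d - 3)*(d + 1)*(d + 2)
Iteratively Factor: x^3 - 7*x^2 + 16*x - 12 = (x - 3)*(x^2 - 4*x + 4) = (x - 3)*(x - 2)*(x - 2)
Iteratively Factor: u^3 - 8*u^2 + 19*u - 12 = (u - 1)*(u^2 - 7*u + 12) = (u - 3)*(u - 1)*(u - 4)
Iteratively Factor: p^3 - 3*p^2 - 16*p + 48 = (p - 4)*(p^2 + p - 12) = (p - 4)*(p + 4)*(p - 3)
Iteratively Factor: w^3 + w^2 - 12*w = (w + 4)*(w^2 - 3*w) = (w - 3)*(w + 4)*(w)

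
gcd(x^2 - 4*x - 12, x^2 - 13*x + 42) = x - 6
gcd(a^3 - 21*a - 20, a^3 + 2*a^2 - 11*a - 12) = a^2 + 5*a + 4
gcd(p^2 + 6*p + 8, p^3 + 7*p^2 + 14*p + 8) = p^2 + 6*p + 8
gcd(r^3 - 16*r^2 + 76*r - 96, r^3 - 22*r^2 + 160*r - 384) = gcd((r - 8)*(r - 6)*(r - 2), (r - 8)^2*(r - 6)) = r^2 - 14*r + 48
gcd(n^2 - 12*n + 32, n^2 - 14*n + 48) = n - 8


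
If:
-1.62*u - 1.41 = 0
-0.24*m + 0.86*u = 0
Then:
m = -3.12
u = -0.87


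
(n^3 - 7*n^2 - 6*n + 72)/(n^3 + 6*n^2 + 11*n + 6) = (n^2 - 10*n + 24)/(n^2 + 3*n + 2)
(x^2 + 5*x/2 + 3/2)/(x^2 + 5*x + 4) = (x + 3/2)/(x + 4)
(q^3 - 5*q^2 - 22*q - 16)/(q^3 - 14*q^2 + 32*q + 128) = (q + 1)/(q - 8)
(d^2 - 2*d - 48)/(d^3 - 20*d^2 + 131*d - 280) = (d + 6)/(d^2 - 12*d + 35)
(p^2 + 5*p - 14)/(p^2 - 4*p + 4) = (p + 7)/(p - 2)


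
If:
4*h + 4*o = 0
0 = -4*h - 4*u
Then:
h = -u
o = u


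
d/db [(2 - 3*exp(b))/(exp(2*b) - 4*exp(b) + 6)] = (3*exp(2*b) - 4*exp(b) - 10)*exp(b)/(exp(4*b) - 8*exp(3*b) + 28*exp(2*b) - 48*exp(b) + 36)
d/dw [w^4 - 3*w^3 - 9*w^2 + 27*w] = 4*w^3 - 9*w^2 - 18*w + 27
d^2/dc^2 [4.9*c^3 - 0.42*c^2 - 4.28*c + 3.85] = 29.4*c - 0.84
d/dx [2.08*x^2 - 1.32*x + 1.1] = 4.16*x - 1.32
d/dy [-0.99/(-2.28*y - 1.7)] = -2.2572/(2.28*y + 1.7)^2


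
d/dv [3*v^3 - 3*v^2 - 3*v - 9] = 9*v^2 - 6*v - 3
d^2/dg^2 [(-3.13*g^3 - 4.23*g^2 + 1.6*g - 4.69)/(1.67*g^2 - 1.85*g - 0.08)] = (1.4210854715202e-14*g^5 - 7.105427357601e-15*g^4 - 39.473876*g^3 - 84.649854*g^2 + 88.100898*g - 33.883962)/(4.657463*g^6 - 15.478395*g^5 + 16.477389*g^4 - 4.848665*g^3 - 0.789336*g^2 - 0.03552*g - 0.000512)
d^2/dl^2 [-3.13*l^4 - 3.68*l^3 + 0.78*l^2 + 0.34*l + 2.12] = -37.56*l^2 - 22.08*l + 1.56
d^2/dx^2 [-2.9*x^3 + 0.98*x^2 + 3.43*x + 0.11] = 1.96 - 17.4*x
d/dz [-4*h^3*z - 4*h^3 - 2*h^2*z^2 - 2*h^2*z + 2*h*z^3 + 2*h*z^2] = 2*h*(-2*h^2 - 2*h*z - h + 3*z^2 + 2*z)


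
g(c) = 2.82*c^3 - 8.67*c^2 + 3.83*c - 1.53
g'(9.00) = 533.03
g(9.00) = 1386.45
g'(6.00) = 204.35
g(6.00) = 318.45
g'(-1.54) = 50.60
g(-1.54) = -38.29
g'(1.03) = -5.05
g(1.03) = -3.70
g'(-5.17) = 319.60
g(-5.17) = -642.76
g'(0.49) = -2.64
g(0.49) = -1.40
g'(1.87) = 0.99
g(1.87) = -6.25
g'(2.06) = 4.01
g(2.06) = -5.78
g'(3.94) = 66.84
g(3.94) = 51.45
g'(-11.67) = 1358.35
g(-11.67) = -5708.88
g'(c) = 8.46*c^2 - 17.34*c + 3.83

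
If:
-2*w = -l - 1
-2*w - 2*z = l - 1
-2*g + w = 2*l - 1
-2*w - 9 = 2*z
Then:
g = -27/4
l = 10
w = 11/2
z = -10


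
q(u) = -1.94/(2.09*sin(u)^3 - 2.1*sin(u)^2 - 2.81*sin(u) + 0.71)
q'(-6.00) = -173.79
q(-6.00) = 10.02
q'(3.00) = 81.75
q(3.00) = -6.99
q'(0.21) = -2403.81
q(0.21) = -37.38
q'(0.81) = -1.29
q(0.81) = 1.19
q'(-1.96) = -231.74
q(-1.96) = 13.56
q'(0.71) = -2.06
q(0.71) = 1.35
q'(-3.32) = 260.50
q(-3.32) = -12.37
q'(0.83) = -1.18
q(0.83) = 1.16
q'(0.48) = -8.53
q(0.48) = 2.34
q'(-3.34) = 787.47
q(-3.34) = -21.43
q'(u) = -1.94*(-6.27*sin(u)^2*cos(u) + 4.2*sin(u)*cos(u) + 2.81*cos(u))/(2.09*sin(u)^3 - 2.1*sin(u)^2 - 2.81*sin(u) + 0.71)^2 = (12.1638*sin(u)^2 - 8.148*sin(u) - 5.4514)*cos(u)/(2.09*sin(u)^3 - 2.1*sin(u)^2 - 2.81*sin(u) + 0.71)^2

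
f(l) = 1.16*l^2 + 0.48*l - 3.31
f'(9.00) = 21.36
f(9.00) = 94.97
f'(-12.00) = -27.36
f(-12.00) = 157.97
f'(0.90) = 2.57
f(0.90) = -1.94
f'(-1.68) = -3.42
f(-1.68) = -0.84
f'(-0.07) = 0.32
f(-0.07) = -3.34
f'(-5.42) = -12.09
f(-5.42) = 28.17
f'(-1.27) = -2.47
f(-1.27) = -2.05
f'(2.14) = 5.44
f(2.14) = 3.03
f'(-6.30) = -14.14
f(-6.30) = 39.71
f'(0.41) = 1.43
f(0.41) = -2.92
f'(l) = 2.32*l + 0.48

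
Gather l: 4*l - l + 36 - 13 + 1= 3*l + 24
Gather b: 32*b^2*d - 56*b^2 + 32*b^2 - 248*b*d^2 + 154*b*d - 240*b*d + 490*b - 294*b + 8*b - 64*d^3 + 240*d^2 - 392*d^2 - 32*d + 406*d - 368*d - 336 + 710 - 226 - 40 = b^2*(32*d - 24) + b*(-248*d^2 - 86*d + 204) - 64*d^3 - 152*d^2 + 6*d + 108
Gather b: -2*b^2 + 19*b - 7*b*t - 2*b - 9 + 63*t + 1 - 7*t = -2*b^2 + b*(17 - 7*t) + 56*t - 8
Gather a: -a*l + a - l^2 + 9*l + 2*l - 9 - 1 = a*(1 - l) - l^2 + 11*l - 10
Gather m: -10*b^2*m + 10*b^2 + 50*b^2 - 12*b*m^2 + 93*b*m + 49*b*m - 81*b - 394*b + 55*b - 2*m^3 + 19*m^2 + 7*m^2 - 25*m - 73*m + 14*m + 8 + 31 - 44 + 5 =60*b^2 - 420*b - 2*m^3 + m^2*(26 - 12*b) + m*(-10*b^2 + 142*b - 84)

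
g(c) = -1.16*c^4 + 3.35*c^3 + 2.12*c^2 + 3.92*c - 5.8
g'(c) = -4.64*c^3 + 10.05*c^2 + 4.24*c + 3.92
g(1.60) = 12.02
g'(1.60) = 17.43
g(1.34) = 7.58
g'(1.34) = 16.48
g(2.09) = 20.10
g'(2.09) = 14.32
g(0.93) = 1.51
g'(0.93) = 12.82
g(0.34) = -4.11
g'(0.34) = 6.34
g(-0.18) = -6.46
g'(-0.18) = 3.51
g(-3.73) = -389.31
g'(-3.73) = 368.72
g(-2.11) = -59.10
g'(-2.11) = 83.31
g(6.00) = -685.72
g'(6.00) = -611.08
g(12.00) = -17918.44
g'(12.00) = -6515.92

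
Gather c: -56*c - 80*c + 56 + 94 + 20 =170 - 136*c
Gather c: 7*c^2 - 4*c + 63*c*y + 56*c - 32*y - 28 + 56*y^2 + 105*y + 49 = 7*c^2 + c*(63*y + 52) + 56*y^2 + 73*y + 21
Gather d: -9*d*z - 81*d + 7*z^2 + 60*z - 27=d*(-9*z - 81) + 7*z^2 + 60*z - 27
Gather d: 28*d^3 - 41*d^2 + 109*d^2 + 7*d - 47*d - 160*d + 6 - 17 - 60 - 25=28*d^3 + 68*d^2 - 200*d - 96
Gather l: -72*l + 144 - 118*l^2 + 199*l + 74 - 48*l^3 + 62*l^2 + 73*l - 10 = -48*l^3 - 56*l^2 + 200*l + 208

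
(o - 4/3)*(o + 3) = o^2 + 5*o/3 - 4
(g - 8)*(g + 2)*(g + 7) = g^3 + g^2 - 58*g - 112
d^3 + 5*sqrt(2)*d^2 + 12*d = d*(d + 2*sqrt(2))*(d + 3*sqrt(2))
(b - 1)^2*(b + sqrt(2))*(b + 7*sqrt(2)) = b^4 - 2*b^3 + 8*sqrt(2)*b^3 - 16*sqrt(2)*b^2 + 15*b^2 - 28*b + 8*sqrt(2)*b + 14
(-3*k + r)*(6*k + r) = -18*k^2 + 3*k*r + r^2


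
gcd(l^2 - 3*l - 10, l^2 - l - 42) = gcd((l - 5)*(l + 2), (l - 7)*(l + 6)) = 1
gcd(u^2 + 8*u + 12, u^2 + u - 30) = u + 6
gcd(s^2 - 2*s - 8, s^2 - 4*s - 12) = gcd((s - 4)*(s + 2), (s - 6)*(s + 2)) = s + 2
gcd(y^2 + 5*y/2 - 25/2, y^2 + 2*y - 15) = y + 5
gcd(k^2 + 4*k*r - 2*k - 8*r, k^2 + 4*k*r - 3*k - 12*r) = k + 4*r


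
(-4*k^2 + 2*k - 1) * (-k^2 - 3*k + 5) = 4*k^4 + 10*k^3 - 25*k^2 + 13*k - 5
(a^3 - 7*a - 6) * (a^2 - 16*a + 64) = a^5 - 16*a^4 + 57*a^3 + 106*a^2 - 352*a - 384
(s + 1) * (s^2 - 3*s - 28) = s^3 - 2*s^2 - 31*s - 28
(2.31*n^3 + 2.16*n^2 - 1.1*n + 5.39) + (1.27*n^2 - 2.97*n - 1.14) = 2.31*n^3 + 3.43*n^2 - 4.07*n + 4.25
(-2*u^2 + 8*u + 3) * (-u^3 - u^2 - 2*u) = 2*u^5 - 6*u^4 - 7*u^3 - 19*u^2 - 6*u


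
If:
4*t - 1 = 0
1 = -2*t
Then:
No Solution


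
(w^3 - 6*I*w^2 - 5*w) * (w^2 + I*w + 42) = w^5 - 5*I*w^4 + 43*w^3 - 257*I*w^2 - 210*w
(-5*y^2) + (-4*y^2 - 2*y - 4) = -9*y^2 - 2*y - 4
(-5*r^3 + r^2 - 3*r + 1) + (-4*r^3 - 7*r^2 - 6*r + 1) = -9*r^3 - 6*r^2 - 9*r + 2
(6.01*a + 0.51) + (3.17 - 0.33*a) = 5.68*a + 3.68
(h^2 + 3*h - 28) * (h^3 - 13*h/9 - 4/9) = h^5 + 3*h^4 - 265*h^3/9 - 43*h^2/9 + 352*h/9 + 112/9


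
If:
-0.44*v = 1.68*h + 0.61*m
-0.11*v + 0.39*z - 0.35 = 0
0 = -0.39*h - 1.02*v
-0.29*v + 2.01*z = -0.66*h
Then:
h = -3.26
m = 8.07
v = 1.24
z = 1.25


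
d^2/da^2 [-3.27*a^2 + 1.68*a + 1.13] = -6.54000000000000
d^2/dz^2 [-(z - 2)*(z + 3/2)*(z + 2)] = -6*z - 3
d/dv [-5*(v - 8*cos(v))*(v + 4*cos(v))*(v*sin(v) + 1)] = -5*(v - 8*cos(v))*(v + 4*cos(v))*(v*cos(v) + sin(v)) + 5*(v - 8*cos(v))*(v*sin(v) + 1)*(4*sin(v) - 1) - 5*(v + 4*cos(v))*(v*sin(v) + 1)*(8*sin(v) + 1)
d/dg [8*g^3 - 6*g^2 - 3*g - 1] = 24*g^2 - 12*g - 3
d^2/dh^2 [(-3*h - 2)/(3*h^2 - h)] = 2*(-27*h^3 - 54*h^2 + 18*h - 2)/(h^3*(27*h^3 - 27*h^2 + 9*h - 1))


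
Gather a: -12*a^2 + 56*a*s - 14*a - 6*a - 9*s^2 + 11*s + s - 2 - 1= -12*a^2 + a*(56*s - 20) - 9*s^2 + 12*s - 3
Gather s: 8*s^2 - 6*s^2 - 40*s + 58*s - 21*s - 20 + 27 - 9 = 2*s^2 - 3*s - 2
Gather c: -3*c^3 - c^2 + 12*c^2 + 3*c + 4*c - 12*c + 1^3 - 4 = -3*c^3 + 11*c^2 - 5*c - 3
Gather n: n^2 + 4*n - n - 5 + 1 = n^2 + 3*n - 4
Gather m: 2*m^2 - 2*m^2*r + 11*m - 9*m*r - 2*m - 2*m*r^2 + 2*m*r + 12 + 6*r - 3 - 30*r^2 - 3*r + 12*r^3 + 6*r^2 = m^2*(2 - 2*r) + m*(-2*r^2 - 7*r + 9) + 12*r^3 - 24*r^2 + 3*r + 9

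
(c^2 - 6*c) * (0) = 0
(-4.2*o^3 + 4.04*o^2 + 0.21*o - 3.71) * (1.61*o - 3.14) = -6.762*o^4 + 19.6924*o^3 - 12.3475*o^2 - 6.6325*o + 11.6494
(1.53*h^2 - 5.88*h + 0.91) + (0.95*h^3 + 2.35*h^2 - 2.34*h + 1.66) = 0.95*h^3 + 3.88*h^2 - 8.22*h + 2.57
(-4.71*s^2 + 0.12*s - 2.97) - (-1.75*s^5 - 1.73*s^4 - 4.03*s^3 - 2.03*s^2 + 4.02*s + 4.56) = 1.75*s^5 + 1.73*s^4 + 4.03*s^3 - 2.68*s^2 - 3.9*s - 7.53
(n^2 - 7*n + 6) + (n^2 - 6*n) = 2*n^2 - 13*n + 6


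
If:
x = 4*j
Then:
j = x/4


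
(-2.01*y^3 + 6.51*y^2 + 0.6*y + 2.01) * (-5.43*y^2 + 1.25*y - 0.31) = 10.9143*y^5 - 37.8618*y^4 + 5.5026*y^3 - 12.1824*y^2 + 2.3265*y - 0.6231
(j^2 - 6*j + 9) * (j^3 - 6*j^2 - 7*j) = j^5 - 12*j^4 + 38*j^3 - 12*j^2 - 63*j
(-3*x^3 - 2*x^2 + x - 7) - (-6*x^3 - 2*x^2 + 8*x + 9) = 3*x^3 - 7*x - 16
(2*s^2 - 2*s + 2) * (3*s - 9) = 6*s^3 - 24*s^2 + 24*s - 18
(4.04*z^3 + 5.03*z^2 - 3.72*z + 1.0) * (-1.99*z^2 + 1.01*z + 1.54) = -8.0396*z^5 - 5.9293*z^4 + 18.7047*z^3 + 1.999*z^2 - 4.7188*z + 1.54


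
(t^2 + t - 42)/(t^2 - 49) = (t - 6)/(t - 7)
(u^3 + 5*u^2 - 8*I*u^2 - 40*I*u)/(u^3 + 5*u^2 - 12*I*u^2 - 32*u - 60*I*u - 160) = u/(u - 4*I)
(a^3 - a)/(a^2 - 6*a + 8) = (a^3 - a)/(a^2 - 6*a + 8)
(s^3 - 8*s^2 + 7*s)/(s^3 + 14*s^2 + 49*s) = (s^2 - 8*s + 7)/(s^2 + 14*s + 49)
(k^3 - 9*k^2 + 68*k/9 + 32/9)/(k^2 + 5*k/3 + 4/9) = (3*k^2 - 28*k + 32)/(3*k + 4)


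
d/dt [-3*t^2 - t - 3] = -6*t - 1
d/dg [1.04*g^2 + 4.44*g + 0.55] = 2.08*g + 4.44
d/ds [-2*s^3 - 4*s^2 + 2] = 2*s*(-3*s - 4)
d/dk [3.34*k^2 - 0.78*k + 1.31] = 6.68*k - 0.78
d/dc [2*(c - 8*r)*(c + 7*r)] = 4*c - 2*r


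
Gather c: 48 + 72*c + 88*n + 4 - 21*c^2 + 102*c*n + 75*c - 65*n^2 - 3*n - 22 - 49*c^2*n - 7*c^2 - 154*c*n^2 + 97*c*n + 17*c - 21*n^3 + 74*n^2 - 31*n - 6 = c^2*(-49*n - 28) + c*(-154*n^2 + 199*n + 164) - 21*n^3 + 9*n^2 + 54*n + 24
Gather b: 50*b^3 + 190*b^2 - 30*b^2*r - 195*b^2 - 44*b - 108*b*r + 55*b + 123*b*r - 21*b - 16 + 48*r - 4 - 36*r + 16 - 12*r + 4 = 50*b^3 + b^2*(-30*r - 5) + b*(15*r - 10)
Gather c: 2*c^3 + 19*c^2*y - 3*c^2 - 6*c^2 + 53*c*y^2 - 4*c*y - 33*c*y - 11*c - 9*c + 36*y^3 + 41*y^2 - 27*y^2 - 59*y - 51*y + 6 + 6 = 2*c^3 + c^2*(19*y - 9) + c*(53*y^2 - 37*y - 20) + 36*y^3 + 14*y^2 - 110*y + 12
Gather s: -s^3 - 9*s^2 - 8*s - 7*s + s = -s^3 - 9*s^2 - 14*s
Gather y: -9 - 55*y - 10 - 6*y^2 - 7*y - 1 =-6*y^2 - 62*y - 20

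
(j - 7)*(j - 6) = j^2 - 13*j + 42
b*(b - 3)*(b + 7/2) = b^3 + b^2/2 - 21*b/2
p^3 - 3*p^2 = p^2*(p - 3)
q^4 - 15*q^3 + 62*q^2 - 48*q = q*(q - 8)*(q - 6)*(q - 1)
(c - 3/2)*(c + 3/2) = c^2 - 9/4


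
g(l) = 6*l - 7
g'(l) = 6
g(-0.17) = -8.02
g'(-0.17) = 6.00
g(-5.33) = -38.98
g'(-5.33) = 6.00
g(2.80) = 9.80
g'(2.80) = 6.00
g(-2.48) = -21.88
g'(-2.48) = 6.00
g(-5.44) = -39.64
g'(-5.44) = 6.00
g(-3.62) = -28.72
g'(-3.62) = 6.00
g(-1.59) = -16.54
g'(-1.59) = 6.00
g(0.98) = -1.12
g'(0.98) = 6.00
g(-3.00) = -25.00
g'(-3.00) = 6.00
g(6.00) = 29.00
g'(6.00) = 6.00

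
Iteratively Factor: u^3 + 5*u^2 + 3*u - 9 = (u + 3)*(u^2 + 2*u - 3) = (u - 1)*(u + 3)*(u + 3)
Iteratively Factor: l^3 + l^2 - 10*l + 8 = (l - 2)*(l^2 + 3*l - 4) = (l - 2)*(l - 1)*(l + 4)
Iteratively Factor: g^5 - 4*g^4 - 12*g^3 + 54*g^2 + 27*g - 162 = (g - 3)*(g^4 - g^3 - 15*g^2 + 9*g + 54) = (g - 3)^2*(g^3 + 2*g^2 - 9*g - 18) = (g - 3)^2*(g + 3)*(g^2 - g - 6) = (g - 3)^3*(g + 3)*(g + 2)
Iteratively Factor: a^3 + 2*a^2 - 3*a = (a + 3)*(a^2 - a) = (a - 1)*(a + 3)*(a)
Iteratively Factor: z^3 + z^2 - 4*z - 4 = (z + 1)*(z^2 - 4) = (z + 1)*(z + 2)*(z - 2)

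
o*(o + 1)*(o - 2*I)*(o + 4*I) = o^4 + o^3 + 2*I*o^3 + 8*o^2 + 2*I*o^2 + 8*o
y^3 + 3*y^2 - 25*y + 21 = (y - 3)*(y - 1)*(y + 7)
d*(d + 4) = d^2 + 4*d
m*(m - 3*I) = m^2 - 3*I*m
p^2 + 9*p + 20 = (p + 4)*(p + 5)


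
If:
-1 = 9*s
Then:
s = -1/9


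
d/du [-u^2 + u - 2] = 1 - 2*u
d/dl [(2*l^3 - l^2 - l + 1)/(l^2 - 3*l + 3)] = 2*l*(l^3 - 6*l^2 + 11*l - 4)/(l^4 - 6*l^3 + 15*l^2 - 18*l + 9)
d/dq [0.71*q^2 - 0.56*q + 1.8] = 1.42*q - 0.56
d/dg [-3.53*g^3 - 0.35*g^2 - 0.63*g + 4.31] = -10.59*g^2 - 0.7*g - 0.63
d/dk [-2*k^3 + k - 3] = 1 - 6*k^2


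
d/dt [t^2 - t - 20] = 2*t - 1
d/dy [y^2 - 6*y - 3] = 2*y - 6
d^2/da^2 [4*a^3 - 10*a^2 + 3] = 24*a - 20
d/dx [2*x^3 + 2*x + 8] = 6*x^2 + 2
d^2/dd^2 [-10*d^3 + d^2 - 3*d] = 2 - 60*d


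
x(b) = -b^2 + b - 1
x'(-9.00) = 19.00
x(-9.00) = -91.00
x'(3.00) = -5.00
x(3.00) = -7.00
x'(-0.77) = 2.54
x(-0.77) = -2.36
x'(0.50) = 0.00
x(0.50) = -0.75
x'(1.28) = -1.56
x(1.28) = -1.36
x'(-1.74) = 4.48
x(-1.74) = -5.77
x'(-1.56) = 4.12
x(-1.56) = -4.99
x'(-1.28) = 3.56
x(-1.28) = -3.92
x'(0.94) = -0.88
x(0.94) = -0.94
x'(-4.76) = 10.52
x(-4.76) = -28.42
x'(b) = 1 - 2*b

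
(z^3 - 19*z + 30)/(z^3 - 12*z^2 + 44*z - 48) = (z^2 + 2*z - 15)/(z^2 - 10*z + 24)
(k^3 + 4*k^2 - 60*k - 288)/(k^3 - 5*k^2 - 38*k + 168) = (k^2 - 2*k - 48)/(k^2 - 11*k + 28)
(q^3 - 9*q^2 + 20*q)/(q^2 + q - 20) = q*(q - 5)/(q + 5)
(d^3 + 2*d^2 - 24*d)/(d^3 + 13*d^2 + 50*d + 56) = d*(d^2 + 2*d - 24)/(d^3 + 13*d^2 + 50*d + 56)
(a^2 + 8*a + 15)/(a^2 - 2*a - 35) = (a + 3)/(a - 7)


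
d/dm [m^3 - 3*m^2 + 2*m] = 3*m^2 - 6*m + 2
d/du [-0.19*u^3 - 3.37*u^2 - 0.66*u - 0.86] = -0.57*u^2 - 6.74*u - 0.66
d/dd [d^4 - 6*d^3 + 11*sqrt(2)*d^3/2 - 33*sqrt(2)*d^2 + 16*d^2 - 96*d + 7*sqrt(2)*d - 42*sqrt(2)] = 4*d^3 - 18*d^2 + 33*sqrt(2)*d^2/2 - 66*sqrt(2)*d + 32*d - 96 + 7*sqrt(2)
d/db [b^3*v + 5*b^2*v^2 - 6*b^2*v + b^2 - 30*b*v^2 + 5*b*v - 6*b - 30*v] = 3*b^2*v + 10*b*v^2 - 12*b*v + 2*b - 30*v^2 + 5*v - 6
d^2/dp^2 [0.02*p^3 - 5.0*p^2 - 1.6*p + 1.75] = 0.12*p - 10.0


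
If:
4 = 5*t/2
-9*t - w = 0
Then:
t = 8/5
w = -72/5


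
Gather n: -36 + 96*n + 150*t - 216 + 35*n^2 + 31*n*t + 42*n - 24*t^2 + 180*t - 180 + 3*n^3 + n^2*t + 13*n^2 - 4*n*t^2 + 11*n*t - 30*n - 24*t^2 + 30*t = 3*n^3 + n^2*(t + 48) + n*(-4*t^2 + 42*t + 108) - 48*t^2 + 360*t - 432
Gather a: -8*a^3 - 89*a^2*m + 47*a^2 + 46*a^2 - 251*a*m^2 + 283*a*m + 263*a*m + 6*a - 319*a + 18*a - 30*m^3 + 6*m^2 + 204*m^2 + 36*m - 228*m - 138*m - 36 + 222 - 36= -8*a^3 + a^2*(93 - 89*m) + a*(-251*m^2 + 546*m - 295) - 30*m^3 + 210*m^2 - 330*m + 150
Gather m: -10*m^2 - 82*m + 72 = -10*m^2 - 82*m + 72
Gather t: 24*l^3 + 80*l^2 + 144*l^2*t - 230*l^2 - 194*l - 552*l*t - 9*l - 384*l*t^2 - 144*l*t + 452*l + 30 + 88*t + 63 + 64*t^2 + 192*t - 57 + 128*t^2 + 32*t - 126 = 24*l^3 - 150*l^2 + 249*l + t^2*(192 - 384*l) + t*(144*l^2 - 696*l + 312) - 90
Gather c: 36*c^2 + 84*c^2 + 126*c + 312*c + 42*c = 120*c^2 + 480*c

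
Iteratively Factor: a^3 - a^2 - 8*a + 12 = (a + 3)*(a^2 - 4*a + 4) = (a - 2)*(a + 3)*(a - 2)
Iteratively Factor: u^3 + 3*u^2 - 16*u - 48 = (u - 4)*(u^2 + 7*u + 12) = (u - 4)*(u + 3)*(u + 4)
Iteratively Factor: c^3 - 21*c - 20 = (c - 5)*(c^2 + 5*c + 4) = (c - 5)*(c + 4)*(c + 1)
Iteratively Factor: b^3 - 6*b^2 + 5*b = (b - 5)*(b^2 - b) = b*(b - 5)*(b - 1)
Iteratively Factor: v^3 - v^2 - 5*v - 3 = (v + 1)*(v^2 - 2*v - 3) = (v + 1)^2*(v - 3)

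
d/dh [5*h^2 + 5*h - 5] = 10*h + 5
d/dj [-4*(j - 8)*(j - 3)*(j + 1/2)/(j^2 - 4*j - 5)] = 2*(-2*j^4 + 16*j^3 - 17*j^2 - 162*j + 89)/(j^4 - 8*j^3 + 6*j^2 + 40*j + 25)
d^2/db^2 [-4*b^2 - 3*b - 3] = -8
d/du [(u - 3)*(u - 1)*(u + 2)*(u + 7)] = 4*u^3 + 15*u^2 - 38*u - 29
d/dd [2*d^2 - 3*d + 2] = 4*d - 3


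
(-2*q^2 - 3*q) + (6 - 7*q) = -2*q^2 - 10*q + 6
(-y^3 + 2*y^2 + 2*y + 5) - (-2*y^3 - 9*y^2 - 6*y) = y^3 + 11*y^2 + 8*y + 5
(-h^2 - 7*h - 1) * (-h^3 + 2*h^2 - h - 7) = h^5 + 5*h^4 - 12*h^3 + 12*h^2 + 50*h + 7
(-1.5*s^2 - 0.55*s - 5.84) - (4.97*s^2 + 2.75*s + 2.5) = -6.47*s^2 - 3.3*s - 8.34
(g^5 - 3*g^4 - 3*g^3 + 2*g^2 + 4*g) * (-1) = -g^5 + 3*g^4 + 3*g^3 - 2*g^2 - 4*g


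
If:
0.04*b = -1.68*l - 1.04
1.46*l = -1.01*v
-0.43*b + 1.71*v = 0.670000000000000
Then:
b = 2.32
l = -0.67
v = 0.97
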